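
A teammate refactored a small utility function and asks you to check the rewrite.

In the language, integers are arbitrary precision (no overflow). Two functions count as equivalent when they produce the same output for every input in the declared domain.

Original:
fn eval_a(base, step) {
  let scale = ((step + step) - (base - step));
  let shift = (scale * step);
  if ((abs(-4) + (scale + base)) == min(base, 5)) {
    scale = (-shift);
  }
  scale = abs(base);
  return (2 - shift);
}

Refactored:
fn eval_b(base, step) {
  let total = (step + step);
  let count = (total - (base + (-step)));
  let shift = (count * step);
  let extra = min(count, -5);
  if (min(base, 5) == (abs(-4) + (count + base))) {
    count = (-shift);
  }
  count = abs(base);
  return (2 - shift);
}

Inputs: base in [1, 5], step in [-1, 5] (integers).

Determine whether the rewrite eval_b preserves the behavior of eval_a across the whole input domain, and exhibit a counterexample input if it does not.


Side by side, the visible changes include: min/max/abs usage differs, arithmetic usage differs, local variable names differ, constant usage differs, statement counts differ.
As a probe, take base=4, step=4: eval_a runs scale = 8; shift = 32; ((abs(-4) + (scale + base)) == min(base, 5)) -> false; scale = 4; return -30; eval_b runs total = 8; count = 8; shift = 32; extra = -5; (min(base, 5) == (abs(-4) + (count + base))) -> false; count = 4; return -30; both end at -30.
Checked all 35 inputs in the declared domain: the outputs agree on every one.
verdict: equivalent


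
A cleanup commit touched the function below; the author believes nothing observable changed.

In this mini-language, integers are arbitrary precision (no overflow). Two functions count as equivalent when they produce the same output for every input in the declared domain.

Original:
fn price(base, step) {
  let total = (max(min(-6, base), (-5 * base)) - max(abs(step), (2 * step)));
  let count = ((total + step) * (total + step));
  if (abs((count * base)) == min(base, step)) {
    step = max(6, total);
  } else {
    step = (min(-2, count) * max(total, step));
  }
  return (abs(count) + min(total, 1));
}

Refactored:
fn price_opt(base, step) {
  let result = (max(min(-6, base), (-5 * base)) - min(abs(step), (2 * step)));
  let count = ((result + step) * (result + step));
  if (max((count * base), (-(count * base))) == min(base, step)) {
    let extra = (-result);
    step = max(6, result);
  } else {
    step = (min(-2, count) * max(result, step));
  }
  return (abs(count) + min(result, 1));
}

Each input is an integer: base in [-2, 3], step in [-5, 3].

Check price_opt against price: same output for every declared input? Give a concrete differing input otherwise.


Not equivalent: base=-2, step=-5 separates them (1 vs 226).
price: total becomes 5; next count becomes 0; next (abs((count * base)) == min(base, step)) evaluates to false; next step becomes -10; next final value 1
price_opt: result becomes 20; next count becomes 225; next (max((count * base), (-(count * base))) == min(base, step)) evaluates to false; next step becomes -40; next final value 226
verdict: not equivalent; witness: base=-2, step=-5


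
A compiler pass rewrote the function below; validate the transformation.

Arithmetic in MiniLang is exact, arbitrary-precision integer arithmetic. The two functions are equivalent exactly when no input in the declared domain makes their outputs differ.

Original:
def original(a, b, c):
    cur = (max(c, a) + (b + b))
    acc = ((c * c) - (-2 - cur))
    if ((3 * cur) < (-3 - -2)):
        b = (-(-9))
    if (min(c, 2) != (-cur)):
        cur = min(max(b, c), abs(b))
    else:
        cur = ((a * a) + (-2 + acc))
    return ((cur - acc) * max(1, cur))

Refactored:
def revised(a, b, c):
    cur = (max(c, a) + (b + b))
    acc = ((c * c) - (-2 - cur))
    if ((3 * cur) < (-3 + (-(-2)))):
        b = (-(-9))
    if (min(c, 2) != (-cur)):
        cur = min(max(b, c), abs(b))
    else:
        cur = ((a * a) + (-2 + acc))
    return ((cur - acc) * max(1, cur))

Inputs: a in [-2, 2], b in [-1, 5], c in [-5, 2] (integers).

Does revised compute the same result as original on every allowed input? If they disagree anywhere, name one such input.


The two versions differ — the changes include arithmetic usage differs.
Spot check at a=-2, b=0, c=-5 — original: cur := -2 | acc := 25 | ((3 * cur) < (-3 - -2)): true | b := 9 | (min(c, 2) != (-cur)): true | cur := 9 | result -144. revised: cur := -2 | acc := 25 | ((3 * cur) < (-3 + (-(-2)))): true | b := 9 | (min(c, 2) != (-cur)): true | cur := 9 | result -144. Both give -144.
Across all 280 domain points the two functions coincide.
verdict: equivalent


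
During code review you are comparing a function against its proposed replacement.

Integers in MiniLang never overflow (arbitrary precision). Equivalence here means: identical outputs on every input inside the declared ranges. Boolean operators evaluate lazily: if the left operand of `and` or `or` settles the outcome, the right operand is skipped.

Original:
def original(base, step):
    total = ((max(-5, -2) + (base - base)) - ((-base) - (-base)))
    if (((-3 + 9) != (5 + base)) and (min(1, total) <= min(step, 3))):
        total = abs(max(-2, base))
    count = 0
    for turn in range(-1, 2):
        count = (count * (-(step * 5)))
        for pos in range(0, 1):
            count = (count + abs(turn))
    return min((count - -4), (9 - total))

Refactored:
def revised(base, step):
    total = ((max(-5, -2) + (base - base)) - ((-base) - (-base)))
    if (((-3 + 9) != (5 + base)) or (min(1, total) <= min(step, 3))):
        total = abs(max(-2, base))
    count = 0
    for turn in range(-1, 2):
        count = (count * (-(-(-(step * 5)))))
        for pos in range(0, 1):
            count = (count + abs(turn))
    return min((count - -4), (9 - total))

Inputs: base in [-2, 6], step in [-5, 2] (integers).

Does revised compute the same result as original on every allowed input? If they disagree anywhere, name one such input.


Evaluate both at base=-2, step=-5.
original: total becomes -2; next (((-3 + 9) != (5 + base)) and (min(1, total) <= min(step, 3))) evaluates to false; next count becomes 0; next at turn=-1:; next count becomes 0; next at pos=0:; next count becomes 1; next at turn=0:; next count becomes 25; next at pos=0:; next count becomes 25; next at turn=1:; next count becomes 625; next at pos=0:; next count becomes 626; next final value 11
revised: total becomes -2; next (((-3 + 9) != (5 + base)) or (min(1, total) <= min(step, 3))) evaluates to true; next total becomes 2; next count becomes 0; next at turn=-1:; next count becomes 0; next at pos=0:; next count becomes 1; next at turn=0:; next count becomes 25; next at pos=0:; next count becomes 25; next at turn=1:; next count becomes 625; next at pos=0:; next count becomes 626; next final value 7
11 against 7: the behavior changed.
verdict: not equivalent; witness: base=-2, step=-5


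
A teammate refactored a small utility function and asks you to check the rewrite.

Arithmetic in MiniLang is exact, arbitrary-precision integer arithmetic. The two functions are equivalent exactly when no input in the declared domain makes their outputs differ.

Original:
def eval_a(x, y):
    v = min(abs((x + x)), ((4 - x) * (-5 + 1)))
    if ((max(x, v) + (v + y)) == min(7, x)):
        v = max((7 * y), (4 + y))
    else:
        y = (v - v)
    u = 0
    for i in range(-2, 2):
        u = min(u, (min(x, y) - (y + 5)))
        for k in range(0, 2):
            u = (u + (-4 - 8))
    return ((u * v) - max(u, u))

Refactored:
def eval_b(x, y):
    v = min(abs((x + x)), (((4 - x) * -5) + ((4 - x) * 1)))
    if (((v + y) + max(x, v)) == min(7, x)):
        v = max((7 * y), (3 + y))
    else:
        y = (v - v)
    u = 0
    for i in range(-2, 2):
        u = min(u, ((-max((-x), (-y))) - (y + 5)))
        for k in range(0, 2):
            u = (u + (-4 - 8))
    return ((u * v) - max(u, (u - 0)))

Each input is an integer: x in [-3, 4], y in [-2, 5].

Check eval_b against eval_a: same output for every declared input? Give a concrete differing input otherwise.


There is a counterexample at x=4, y=0: -303 on one side, -202 on the other.
eval_a: v = 0; ((max(x, v) + (v + y)) == min(7, x)) -> true; v = 4; u = 0; [i=-2]; u = -5; [k=0]; u = -17; [k=1]; u = -29; [i=-1]; u = -29; [k=0]; u = -41; [k=1]; u = -53; [i=0]; u = -53; [k=0]; u = -65; [k=1]; u = -77; [i=1]; u = -77; [k=0]; u = -89; [k=1]; u = -101; return -303
eval_b: v = 0; (((v + y) + max(x, v)) == min(7, x)) -> true; v = 3; u = 0; [i=-2]; u = -5; [k=0]; u = -17; [k=1]; u = -29; [i=-1]; u = -29; [k=0]; u = -41; [k=1]; u = -53; [i=0]; u = -53; [k=0]; u = -65; [k=1]; u = -77; [i=1]; u = -77; [k=0]; u = -89; [k=1]; u = -101; return -202
verdict: not equivalent; witness: x=4, y=0


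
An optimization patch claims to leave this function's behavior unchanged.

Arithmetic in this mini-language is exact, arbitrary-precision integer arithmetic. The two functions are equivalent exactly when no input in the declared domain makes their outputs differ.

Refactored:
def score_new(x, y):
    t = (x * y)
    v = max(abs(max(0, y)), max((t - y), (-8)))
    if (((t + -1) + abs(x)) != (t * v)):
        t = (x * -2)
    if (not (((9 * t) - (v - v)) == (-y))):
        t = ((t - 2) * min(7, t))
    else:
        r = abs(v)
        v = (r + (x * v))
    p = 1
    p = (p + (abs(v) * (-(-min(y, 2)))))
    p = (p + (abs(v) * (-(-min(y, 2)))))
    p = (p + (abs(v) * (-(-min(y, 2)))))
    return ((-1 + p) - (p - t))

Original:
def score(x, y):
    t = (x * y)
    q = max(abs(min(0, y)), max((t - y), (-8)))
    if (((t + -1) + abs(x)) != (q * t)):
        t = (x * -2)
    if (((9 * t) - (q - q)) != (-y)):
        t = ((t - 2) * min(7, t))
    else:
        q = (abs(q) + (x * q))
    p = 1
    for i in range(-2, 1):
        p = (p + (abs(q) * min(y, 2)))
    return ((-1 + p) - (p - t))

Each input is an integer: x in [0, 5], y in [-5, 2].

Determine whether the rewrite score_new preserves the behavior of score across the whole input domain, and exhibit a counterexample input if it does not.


These are not equivalent — on x=1, y=-1 the outputs split (2 vs 7).
score: t := -1 | q := 1 | (((t + -1) + abs(x)) != (q * t)): false | (((9 * t) - (q - q)) != (-y)): true | t := 3 | p := 1 | iter i=-2: | p := 0 | iter i=-1: | p := -1 | iter i=0: | p := -2 | result 2
score_new: t := -1 | v := 0 | (((t + -1) + abs(x)) != (t * v)): true | t := -2 | (not (((9 * t) - (v - v)) == (-y))): true | t := 8 | p := 1 | p := 1 | p := 1 | p := 1 | result 7
verdict: not equivalent; witness: x=1, y=-1


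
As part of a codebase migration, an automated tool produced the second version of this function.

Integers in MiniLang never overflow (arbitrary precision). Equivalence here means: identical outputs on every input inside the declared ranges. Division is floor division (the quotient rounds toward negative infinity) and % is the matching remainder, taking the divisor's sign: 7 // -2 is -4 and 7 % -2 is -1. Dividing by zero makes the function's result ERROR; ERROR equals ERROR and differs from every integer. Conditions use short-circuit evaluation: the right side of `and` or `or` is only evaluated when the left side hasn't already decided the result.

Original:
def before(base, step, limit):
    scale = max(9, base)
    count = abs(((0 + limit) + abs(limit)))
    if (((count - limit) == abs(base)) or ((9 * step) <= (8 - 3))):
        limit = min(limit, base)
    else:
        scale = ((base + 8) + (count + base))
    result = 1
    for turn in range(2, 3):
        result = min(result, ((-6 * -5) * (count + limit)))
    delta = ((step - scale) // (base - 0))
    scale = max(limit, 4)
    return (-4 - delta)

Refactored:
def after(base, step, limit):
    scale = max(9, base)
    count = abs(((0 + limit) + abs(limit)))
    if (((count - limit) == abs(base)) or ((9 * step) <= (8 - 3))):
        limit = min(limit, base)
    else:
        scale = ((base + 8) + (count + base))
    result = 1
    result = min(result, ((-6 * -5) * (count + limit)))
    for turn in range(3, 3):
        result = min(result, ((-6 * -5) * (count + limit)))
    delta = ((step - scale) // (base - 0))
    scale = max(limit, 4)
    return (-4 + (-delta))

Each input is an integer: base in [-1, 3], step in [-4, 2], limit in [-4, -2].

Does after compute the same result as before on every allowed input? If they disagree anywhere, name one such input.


Reading the diff, among the changes: arithmetic usage differs, plus min/max/abs usage differs, plus statement counts differ, plus constant usage differs, plus loop structure differs.
Tracing base=3, step=-3, limit=-4: before: scale := 9 | count := 0 | (((count - limit) == abs(base)) or ((9 * step) <= (8 - 3))): true | limit := -4 | result := 1 | iter turn=2: | result := -120 | delta := -4 | scale := 4 | result 0 | after: scale := 9 | count := 0 | (((count - limit) == abs(base)) or ((9 * step) <= (8 - 3))): true | limit := -4 | result := 1 | result := -120 | loop over turn: empty range | delta := -4 | scale := 4 | result 0 — matching result 0.
Every one of the 105 inputs gives matching results.
verdict: equivalent


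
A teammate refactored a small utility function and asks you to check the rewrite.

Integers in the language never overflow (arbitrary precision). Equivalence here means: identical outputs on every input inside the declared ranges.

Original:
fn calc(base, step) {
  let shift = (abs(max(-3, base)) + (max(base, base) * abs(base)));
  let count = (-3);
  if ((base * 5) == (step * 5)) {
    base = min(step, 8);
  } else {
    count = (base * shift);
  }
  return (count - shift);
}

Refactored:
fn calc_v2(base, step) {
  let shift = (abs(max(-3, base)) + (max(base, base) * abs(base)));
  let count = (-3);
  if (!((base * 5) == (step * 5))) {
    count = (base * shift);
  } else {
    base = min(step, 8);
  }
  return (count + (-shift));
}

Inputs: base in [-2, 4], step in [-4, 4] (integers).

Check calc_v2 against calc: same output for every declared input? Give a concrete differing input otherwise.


Reading the diff, among the changes: arithmetic usage differs, boolean connective usage differs.
As a probe, take base=4, step=4: calc runs shift := 20 | count := -3 | ((base * 5) == (step * 5)): true | base := 4 | result -23; calc_v2 runs shift := 20 | count := -3 | (!((base * 5) == (step * 5))): false | base := 4 | result -23; both end at -23.
Across all 63 domain points the two functions coincide.
verdict: equivalent


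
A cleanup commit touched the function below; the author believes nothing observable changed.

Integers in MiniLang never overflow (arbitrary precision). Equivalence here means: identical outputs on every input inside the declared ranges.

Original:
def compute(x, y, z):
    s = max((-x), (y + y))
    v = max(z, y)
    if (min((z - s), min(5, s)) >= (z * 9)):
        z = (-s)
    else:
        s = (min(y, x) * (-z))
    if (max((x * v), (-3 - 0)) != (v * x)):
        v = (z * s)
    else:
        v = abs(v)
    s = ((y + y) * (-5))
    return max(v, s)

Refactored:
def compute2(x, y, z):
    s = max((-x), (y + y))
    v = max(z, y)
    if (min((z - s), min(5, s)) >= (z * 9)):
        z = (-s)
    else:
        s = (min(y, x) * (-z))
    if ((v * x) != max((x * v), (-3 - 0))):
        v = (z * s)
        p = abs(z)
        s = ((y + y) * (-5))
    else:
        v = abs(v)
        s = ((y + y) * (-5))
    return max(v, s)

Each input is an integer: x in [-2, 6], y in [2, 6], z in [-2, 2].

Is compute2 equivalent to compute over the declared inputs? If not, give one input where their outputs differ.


Reading the diff, among the changes: arithmetic usage differs, and constant usage differs, and min/max/abs usage differs, and local variable names differ, and statement counts differ.
Spot check at x=-1, y=2, z=0 — compute: s := 4 | v := 2 | (min((z - s), min(5, s)) >= (z * 9)): false | s := 0 | (max((x * v), (-3 - 0)) != (v * x)): false | v := 2 | s := -20 | result 2. compute2: s := 4 | v := 2 | (min((z - s), min(5, s)) >= (z * 9)): false | s := 0 | ((v * x) != max((x * v), (-3 - 0))): false | v := 2 | s := -20 | result 2. Both give 2.
Every one of the 225 inputs gives matching results.
verdict: equivalent


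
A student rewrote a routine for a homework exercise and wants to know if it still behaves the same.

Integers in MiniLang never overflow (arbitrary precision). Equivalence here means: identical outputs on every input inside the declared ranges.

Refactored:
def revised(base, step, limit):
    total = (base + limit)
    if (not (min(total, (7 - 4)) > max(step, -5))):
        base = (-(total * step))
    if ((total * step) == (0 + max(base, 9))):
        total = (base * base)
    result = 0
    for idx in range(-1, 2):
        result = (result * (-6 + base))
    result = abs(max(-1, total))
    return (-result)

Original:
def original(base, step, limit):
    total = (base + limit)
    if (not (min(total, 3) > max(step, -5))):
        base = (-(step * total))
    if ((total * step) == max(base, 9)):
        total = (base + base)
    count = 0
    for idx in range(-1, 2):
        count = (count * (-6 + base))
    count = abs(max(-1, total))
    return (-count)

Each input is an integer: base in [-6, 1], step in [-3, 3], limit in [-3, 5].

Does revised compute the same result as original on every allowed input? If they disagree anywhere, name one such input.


Input base=-6, step=-3, limit=3: -1 from original versus -81 from revised.
verdict: not equivalent; witness: base=-6, step=-3, limit=3


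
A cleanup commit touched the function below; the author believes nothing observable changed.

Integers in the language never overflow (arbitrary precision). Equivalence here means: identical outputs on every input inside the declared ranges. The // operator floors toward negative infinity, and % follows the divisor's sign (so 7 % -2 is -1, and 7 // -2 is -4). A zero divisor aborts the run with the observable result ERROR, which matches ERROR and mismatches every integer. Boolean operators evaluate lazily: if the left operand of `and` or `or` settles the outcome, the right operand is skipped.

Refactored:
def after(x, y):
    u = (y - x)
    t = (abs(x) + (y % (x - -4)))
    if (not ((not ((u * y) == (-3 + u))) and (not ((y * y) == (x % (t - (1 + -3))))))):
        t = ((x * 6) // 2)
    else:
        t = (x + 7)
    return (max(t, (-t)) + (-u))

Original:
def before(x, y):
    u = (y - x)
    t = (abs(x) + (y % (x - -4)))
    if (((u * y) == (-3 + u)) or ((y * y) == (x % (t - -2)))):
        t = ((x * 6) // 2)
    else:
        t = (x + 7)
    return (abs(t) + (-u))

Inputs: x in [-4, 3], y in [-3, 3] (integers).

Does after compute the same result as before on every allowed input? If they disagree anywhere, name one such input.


Behavior is preserved: although constant usage differs; arithmetic usage differs; boolean connective usage differs; min/max/abs usage differs, the outputs never diverge.
As a probe, take x=0, y=-2: before runs u=-2, then t=2, then (((u * y) == (-3 + u)) or ((y * y) == (x % (t - -2)))) is false, then t=7, then returns 9; after runs u=-2, then t=2, then (not ((not ((u * y) == (-3 + u))) and (not ((y * y) == (x % (t - (1 + -3))))))) is false, then t=7, then returns 9; both end at 9.
Checked all 56 inputs in the declared domain: the outputs agree on every one.
verdict: equivalent


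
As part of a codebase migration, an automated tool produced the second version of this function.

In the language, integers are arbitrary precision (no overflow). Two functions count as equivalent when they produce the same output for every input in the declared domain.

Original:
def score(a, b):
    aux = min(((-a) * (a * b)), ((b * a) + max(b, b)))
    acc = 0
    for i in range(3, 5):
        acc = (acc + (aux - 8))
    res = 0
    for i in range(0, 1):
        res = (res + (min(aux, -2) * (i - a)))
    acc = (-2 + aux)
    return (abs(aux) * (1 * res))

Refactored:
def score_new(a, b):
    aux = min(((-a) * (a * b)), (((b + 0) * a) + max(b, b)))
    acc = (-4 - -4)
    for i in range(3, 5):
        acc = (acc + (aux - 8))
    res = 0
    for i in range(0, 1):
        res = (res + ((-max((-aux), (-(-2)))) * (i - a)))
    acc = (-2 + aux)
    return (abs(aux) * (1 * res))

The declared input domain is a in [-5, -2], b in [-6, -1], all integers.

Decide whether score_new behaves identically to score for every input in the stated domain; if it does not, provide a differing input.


Equivalent — the differences include min/max/abs usage differs, and constant usage differs, and arithmetic usage differs, yet no declared input distinguishes the two.
Spot check at a=-3, b=-3 — score: aux := 6 | acc := 0 | iter i=3: | acc := -2 | iter i=4: | acc := -4 | res := 0 | iter i=0: | res := -6 | acc := 4 | result -36. score_new: aux := 6 | acc := 0 | iter i=3: | acc := -2 | iter i=4: | acc := -4 | res := 0 | iter i=0: | res := -6 | acc := 4 | result -36. Both give -36.
Every one of the 24 inputs gives matching results.
verdict: equivalent


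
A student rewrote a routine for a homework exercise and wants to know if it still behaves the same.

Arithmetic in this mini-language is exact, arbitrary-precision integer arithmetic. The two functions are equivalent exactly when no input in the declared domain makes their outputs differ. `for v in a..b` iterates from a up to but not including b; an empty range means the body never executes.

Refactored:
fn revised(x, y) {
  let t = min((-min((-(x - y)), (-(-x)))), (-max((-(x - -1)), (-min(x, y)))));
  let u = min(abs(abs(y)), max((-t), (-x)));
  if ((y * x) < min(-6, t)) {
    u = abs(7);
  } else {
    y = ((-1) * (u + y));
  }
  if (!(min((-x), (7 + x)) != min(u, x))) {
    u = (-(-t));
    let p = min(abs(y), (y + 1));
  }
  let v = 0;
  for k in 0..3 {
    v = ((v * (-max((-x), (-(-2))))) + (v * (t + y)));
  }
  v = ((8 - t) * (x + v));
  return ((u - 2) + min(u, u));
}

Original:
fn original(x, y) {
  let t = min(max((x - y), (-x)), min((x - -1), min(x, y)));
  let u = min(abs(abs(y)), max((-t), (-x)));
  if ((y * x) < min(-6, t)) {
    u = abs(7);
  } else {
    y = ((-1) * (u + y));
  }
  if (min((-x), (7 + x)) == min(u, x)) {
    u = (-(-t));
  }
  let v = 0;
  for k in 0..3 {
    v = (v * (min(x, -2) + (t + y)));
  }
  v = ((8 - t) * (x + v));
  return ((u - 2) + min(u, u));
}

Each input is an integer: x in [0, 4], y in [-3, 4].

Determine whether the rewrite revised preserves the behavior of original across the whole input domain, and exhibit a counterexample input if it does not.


Behavior is preserved: although local variable names differ; statement counts differ; boolean connective usage differs; arithmetic usage differs; comparison usage differs; min/max/abs usage differs; constant usage differs, the outputs never diverge.
As a probe, take x=1, y=2: original runs t=-1, then u=1, then ((y * x) < min(-6, t)) is false, then y=-3, then (min((-x), (7 + x)) == min(u, x)) is false, then v=0, then (k=0), then v=0, then (k=1), then v=0, then (k=2), then v=0, then v=9, then returns 0; revised runs t=-1, then u=1, then ((y * x) < min(-6, t)) is false, then y=-3, then (!(min((-x), (7 + x)) != min(u, x))) is false, then v=0, then (k=0), then v=0, then (k=1), then v=0, then (k=2), then v=0, then v=9, then returns 0; both end at 0.
Every one of the 40 inputs gives matching results.
verdict: equivalent


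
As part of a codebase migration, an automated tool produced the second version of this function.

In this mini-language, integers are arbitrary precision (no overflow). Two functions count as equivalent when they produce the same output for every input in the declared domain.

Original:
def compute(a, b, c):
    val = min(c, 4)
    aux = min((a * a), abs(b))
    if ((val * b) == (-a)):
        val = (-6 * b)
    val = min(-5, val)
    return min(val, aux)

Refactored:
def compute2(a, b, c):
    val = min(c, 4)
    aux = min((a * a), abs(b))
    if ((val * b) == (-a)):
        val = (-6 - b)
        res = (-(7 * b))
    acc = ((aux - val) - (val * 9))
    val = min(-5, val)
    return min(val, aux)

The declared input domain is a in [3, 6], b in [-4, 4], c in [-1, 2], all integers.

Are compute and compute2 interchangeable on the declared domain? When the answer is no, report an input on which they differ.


The rewrite breaks on a=3, b=3, c=-1, where the results are -18 and -9.
compute: val=-1, then aux=3, then ((val * b) == (-a)) is true, then val=-18, then val=-18, then returns -18
compute2: val=-1, then aux=3, then ((val * b) == (-a)) is true, then val=-9, then res=-21, then acc=93, then val=-9, then returns -9
verdict: not equivalent; witness: a=3, b=3, c=-1


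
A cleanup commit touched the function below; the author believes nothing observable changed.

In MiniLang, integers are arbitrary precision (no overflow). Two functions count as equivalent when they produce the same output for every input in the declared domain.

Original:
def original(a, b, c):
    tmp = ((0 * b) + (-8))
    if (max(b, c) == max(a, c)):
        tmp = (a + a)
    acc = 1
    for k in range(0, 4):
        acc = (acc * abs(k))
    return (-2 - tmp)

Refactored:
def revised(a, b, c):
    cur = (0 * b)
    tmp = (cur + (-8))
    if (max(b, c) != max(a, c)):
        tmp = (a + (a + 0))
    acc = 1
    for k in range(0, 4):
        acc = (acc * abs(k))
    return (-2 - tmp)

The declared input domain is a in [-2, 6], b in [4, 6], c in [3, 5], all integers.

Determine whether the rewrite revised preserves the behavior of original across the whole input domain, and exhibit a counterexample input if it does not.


These are not equivalent — on a=-2, b=4, c=3 the outputs split (6 vs 2).
original: tmp = -8; (max(b, c) == max(a, c)) -> false; acc = 1; [k=0]; acc = 0; [k=1]; acc = 0; [k=2]; acc = 0; [k=3]; acc = 0; return 6
revised: cur = 0; tmp = -8; (max(b, c) != max(a, c)) -> true; tmp = -4; acc = 1; [k=0]; acc = 0; [k=1]; acc = 0; [k=2]; acc = 0; [k=3]; acc = 0; return 2
verdict: not equivalent; witness: a=-2, b=4, c=3


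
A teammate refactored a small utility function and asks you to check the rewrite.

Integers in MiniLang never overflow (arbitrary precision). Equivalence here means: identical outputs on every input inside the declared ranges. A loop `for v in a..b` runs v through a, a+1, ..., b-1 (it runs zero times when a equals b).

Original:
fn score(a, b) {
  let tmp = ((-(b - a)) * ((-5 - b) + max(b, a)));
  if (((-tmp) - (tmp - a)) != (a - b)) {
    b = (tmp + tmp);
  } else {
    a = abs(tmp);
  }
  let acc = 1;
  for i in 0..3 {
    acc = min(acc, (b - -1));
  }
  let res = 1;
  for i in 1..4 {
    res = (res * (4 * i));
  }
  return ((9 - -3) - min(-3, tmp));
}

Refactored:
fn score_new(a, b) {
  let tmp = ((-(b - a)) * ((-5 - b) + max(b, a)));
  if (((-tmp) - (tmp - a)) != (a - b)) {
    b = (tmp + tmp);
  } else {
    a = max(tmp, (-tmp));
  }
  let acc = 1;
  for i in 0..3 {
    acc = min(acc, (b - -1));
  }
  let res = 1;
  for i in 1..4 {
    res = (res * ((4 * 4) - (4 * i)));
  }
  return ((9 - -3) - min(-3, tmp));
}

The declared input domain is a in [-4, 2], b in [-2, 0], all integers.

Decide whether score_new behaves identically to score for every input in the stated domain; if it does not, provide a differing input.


Although constant usage differs; min/max/abs usage differs; arithmetic usage differs, 21/21 inputs agree.
verdict: equivalent


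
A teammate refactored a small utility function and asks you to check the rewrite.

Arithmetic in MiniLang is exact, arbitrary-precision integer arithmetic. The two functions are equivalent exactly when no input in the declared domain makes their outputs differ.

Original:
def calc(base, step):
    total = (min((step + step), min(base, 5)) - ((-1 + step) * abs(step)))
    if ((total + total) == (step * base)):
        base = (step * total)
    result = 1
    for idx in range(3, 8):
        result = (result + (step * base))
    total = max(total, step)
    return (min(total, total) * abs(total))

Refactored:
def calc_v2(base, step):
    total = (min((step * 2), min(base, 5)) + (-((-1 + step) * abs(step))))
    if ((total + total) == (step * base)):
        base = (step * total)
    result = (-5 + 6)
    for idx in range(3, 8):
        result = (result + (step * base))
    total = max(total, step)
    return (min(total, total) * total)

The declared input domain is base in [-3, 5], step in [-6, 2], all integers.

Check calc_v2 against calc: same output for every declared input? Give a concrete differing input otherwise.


There is a counterexample at base=-3, step=-1: -1 on one side, 1 on the other.
calc: total=-1, then ((total + total) == (step * base)) is false, then result=1, then (idx=3), then result=4, then (idx=4), then result=7, then (idx=5), then result=10, then (idx=6), then result=13, then (idx=7), then result=16, then total=-1, then returns -1
calc_v2: total=-1, then ((total + total) == (step * base)) is false, then result=1, then (idx=3), then result=4, then (idx=4), then result=7, then (idx=5), then result=10, then (idx=6), then result=13, then (idx=7), then result=16, then total=-1, then returns 1
verdict: not equivalent; witness: base=-3, step=-1


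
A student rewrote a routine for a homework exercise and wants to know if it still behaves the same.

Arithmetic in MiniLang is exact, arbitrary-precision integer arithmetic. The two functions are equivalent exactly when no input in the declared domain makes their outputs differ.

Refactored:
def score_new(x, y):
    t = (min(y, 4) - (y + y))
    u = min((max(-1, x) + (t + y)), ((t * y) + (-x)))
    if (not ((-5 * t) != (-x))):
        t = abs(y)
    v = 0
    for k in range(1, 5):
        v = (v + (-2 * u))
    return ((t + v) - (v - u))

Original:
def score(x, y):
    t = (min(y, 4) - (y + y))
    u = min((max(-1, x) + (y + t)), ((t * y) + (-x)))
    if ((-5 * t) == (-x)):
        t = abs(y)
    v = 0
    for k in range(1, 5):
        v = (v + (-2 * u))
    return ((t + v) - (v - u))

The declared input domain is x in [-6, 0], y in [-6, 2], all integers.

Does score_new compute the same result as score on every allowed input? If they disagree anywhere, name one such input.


The two are interchangeable: boolean connective usage differs; and comparison usage differs, and every declared input agrees.
Tracing x=-3, y=-3: score: t := 3 | u := -6 | ((-5 * t) == (-x)): false | v := 0 | iter k=1: | v := 12 | iter k=2: | v := 24 | iter k=3: | v := 36 | iter k=4: | v := 48 | result -3 | score_new: t := 3 | u := -6 | (not ((-5 * t) != (-x))): false | v := 0 | iter k=1: | v := 12 | iter k=2: | v := 24 | iter k=3: | v := 36 | iter k=4: | v := 48 | result -3 — matching result -3.
Sweeping the whole domain (63 inputs) finds no disagreement.
verdict: equivalent


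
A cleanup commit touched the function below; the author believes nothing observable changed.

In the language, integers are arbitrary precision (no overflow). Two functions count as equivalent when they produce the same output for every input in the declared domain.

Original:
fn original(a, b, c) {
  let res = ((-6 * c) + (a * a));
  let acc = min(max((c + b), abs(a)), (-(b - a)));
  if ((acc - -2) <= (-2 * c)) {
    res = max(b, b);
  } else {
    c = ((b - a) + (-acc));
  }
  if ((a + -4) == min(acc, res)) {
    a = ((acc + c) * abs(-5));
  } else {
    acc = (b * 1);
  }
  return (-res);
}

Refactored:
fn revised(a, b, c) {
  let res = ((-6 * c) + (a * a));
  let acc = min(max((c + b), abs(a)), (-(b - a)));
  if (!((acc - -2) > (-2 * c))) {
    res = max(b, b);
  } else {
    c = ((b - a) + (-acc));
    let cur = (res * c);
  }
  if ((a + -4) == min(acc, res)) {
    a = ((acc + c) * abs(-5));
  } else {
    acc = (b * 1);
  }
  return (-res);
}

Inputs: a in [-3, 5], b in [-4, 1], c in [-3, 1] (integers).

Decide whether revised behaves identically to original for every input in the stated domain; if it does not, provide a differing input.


Changes here: arithmetic usage differs; local variable names differ; statement counts differ; boolean connective usage differs; comparison usage differs; the full 270-point sweep finds no disagreement.
verdict: equivalent


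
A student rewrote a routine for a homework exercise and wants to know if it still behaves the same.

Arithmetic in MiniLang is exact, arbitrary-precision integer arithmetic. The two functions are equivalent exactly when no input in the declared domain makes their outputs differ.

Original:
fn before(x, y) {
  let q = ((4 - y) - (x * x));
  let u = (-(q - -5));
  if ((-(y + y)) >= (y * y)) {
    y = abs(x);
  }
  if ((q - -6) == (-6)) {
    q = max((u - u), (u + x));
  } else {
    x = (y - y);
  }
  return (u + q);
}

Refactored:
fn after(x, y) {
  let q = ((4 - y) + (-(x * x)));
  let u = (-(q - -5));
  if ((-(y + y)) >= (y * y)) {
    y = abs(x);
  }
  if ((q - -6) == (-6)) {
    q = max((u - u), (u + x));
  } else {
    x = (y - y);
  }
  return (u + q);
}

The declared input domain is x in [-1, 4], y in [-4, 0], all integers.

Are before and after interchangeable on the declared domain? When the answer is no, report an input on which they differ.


Equivalent — the differences include arithmetic usage differs, yet no declared input distinguishes the two.
As a probe, take x=2, y=-2: before runs q=2, then u=-7, then ((-(y + y)) >= (y * y)) is true, then y=2, then ((q - -6) == (-6)) is false, then x=0, then returns -5; after runs q=2, then u=-7, then ((-(y + y)) >= (y * y)) is true, then y=2, then ((q - -6) == (-6)) is false, then x=0, then returns -5; both end at -5.
Across all 30 domain points the two functions coincide.
verdict: equivalent


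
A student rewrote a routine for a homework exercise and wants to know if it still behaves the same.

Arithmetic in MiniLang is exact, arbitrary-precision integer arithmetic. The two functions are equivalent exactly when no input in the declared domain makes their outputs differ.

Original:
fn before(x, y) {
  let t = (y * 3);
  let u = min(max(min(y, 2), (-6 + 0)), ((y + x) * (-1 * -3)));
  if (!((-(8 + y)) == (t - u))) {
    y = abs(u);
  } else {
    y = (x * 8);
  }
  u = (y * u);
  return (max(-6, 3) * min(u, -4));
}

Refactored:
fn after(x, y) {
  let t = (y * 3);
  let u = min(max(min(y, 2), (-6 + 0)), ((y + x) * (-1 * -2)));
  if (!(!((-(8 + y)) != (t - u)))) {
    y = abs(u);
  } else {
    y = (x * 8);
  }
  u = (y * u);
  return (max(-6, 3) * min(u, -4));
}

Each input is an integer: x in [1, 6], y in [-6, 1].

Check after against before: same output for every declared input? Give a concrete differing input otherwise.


These are not equivalent — on x=1, y=-6 the outputs split (-675 vs -300).
before: t becomes -18; next u becomes -15; next (!((-(8 + y)) == (t - u))) evaluates to true; next y becomes 15; next u becomes -225; next final value -675
after: t becomes -18; next u becomes -10; next (!(!((-(8 + y)) != (t - u)))) evaluates to true; next y becomes 10; next u becomes -100; next final value -300
verdict: not equivalent; witness: x=1, y=-6


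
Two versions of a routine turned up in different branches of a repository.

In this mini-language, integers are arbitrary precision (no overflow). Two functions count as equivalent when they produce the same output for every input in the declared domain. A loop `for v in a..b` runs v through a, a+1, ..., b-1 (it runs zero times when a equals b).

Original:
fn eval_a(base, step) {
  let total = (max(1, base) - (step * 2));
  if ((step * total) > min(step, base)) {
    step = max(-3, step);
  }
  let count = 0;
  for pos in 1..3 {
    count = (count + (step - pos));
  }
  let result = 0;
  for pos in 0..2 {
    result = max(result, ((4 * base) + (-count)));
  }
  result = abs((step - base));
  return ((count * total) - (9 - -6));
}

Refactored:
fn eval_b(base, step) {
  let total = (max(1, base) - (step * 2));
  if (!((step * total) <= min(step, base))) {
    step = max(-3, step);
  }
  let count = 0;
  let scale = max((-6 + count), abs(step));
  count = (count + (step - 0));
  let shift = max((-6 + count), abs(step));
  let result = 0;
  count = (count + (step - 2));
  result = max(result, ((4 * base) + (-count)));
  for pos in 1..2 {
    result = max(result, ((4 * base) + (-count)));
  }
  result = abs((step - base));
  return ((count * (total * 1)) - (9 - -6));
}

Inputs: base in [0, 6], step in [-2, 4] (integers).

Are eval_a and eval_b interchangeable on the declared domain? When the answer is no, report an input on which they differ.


The rewrite breaks on base=0, step=-2, where the results are -50 and -45.
eval_a: total := 5 | ((step * total) > min(step, base)): false | count := 0 | iter pos=1: | count := -3 | iter pos=2: | count := -7 | result := 0 | iter pos=0: | result := 7 | iter pos=1: | result := 7 | result := 2 | result -50
eval_b: total := 5 | (!((step * total) <= min(step, base))): false | count := 0 | scale := 2 | count := -2 | shift := 2 | result := 0 | count := -6 | result := 6 | iter pos=1: | result := 6 | result := 2 | result -45
verdict: not equivalent; witness: base=0, step=-2


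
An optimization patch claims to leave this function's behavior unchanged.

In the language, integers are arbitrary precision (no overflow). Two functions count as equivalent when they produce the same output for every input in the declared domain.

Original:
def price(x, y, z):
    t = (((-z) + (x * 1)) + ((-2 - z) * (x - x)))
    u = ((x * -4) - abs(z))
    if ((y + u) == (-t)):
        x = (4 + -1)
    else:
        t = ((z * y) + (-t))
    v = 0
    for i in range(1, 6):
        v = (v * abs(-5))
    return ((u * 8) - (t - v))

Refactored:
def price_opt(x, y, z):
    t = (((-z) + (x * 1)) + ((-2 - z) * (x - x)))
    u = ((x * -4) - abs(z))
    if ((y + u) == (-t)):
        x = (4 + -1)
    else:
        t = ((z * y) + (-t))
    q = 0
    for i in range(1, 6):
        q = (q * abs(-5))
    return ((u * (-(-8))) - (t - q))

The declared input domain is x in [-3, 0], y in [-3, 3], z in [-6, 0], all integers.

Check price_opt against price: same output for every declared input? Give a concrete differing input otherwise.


The two versions differ — the changes include local variable names differ.
Tracing x=-2, y=1, z=-4: price: t = 2; u = 4; ((y + u) == (-t)) -> false; t = -6; v = 0; [i=1]; v = 0; [i=2]; v = 0; [i=3]; v = 0; [i=4]; v = 0; [i=5]; v = 0; return 38 | price_opt: t = 2; u = 4; ((y + u) == (-t)) -> false; t = -6; q = 0; [i=1]; q = 0; [i=2]; q = 0; [i=3]; q = 0; [i=4]; q = 0; [i=5]; q = 0; return 38 — matching result 38.
Across all 196 domain points the two functions coincide.
verdict: equivalent


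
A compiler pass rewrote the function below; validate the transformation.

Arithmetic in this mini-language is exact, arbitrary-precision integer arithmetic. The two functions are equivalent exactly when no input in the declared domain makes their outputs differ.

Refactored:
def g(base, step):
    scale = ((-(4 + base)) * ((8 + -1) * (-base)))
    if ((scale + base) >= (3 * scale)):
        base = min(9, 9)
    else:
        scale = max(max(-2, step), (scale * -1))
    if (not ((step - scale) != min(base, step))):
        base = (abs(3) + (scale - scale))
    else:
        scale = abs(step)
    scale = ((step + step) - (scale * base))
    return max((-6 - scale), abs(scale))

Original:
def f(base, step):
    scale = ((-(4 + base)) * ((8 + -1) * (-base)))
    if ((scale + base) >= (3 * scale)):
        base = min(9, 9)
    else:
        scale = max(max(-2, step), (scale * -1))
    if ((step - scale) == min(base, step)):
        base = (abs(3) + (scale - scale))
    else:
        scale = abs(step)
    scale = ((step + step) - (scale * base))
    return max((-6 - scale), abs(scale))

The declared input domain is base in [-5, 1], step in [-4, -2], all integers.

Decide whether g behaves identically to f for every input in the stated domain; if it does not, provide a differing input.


This is a faithful refactor — comparison usage differs, and boolean connective usage differs, but the computed results match everywhere.
One worked example (base=-3, step=-3) — f: scale = -21; ((scale + base) >= (3 * scale)) -> true; base = 9; ((step - scale) == min(base, step)) -> false; scale = 3; scale = -33; return 33; g: scale = -21; ((scale + base) >= (3 * scale)) -> true; base = 9; (not ((step - scale) != min(base, step))) -> false; scale = 3; scale = -33; return 33; agreement on 33.
Every one of the 21 inputs gives matching results.
verdict: equivalent


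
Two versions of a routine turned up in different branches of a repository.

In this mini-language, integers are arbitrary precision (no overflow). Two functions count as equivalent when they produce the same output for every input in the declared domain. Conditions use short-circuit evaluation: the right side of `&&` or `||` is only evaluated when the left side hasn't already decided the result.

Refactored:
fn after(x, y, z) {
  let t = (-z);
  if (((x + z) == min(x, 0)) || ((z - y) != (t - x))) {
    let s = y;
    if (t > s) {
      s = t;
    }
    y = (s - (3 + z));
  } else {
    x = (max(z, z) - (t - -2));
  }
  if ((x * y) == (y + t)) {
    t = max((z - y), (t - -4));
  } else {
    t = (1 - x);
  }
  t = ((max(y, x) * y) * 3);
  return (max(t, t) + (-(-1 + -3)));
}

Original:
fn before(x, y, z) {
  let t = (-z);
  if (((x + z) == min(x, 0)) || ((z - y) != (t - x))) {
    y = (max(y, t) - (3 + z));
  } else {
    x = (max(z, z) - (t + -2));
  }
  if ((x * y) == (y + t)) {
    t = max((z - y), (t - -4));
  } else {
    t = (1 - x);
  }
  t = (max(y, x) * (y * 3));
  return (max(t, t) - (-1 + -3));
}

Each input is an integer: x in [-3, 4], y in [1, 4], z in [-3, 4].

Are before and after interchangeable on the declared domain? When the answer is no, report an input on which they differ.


Consider the input x=-3, y=1, z=2.
before: t becomes -2; next (((x + z) == min(x, 0)) || ((z - y) != (t - x))) evaluates to false; next x becomes 6; next ((x * y) == (y + t)) evaluates to false; next t becomes -5; next t becomes 18; next final value 22
after: t becomes -2; next (((x + z) == min(x, 0)) || ((z - y) != (t - x))) evaluates to false; next x becomes 2; next ((x * y) == (y + t)) evaluates to false; next t becomes -1; next t becomes 6; next final value 10
22 against 10: the behavior changed.
verdict: not equivalent; witness: x=-3, y=1, z=2
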